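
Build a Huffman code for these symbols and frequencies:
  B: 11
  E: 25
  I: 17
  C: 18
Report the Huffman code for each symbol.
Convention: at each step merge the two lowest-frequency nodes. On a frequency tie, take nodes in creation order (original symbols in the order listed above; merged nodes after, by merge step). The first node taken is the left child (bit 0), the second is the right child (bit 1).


Huffman tree construction:
Step 1: Merge B(11) + I(17) = 28
Step 2: Merge C(18) + E(25) = 43
Step 3: Merge (B+I)(28) + (C+E)(43) = 71
Read each symbol's code off the tree from the root (left child = 0, right child = 1).

Codes:
  B: 00 (length 2)
  E: 11 (length 2)
  I: 01 (length 2)
  C: 10 (length 2)
Average code length: 142/71 = 2.0000 bits/symbol


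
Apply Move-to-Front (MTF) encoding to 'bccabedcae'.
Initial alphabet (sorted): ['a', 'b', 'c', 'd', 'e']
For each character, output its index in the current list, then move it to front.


MTF encoding:
'b': index 1 in ['a', 'b', 'c', 'd', 'e'] -> ['b', 'a', 'c', 'd', 'e']
'c': index 2 in ['b', 'a', 'c', 'd', 'e'] -> ['c', 'b', 'a', 'd', 'e']
'c': index 0 in ['c', 'b', 'a', 'd', 'e'] -> ['c', 'b', 'a', 'd', 'e']
'a': index 2 in ['c', 'b', 'a', 'd', 'e'] -> ['a', 'c', 'b', 'd', 'e']
'b': index 2 in ['a', 'c', 'b', 'd', 'e'] -> ['b', 'a', 'c', 'd', 'e']
'e': index 4 in ['b', 'a', 'c', 'd', 'e'] -> ['e', 'b', 'a', 'c', 'd']
'd': index 4 in ['e', 'b', 'a', 'c', 'd'] -> ['d', 'e', 'b', 'a', 'c']
'c': index 4 in ['d', 'e', 'b', 'a', 'c'] -> ['c', 'd', 'e', 'b', 'a']
'a': index 4 in ['c', 'd', 'e', 'b', 'a'] -> ['a', 'c', 'd', 'e', 'b']
'e': index 3 in ['a', 'c', 'd', 'e', 'b'] -> ['e', 'a', 'c', 'd', 'b']


Output: [1, 2, 0, 2, 2, 4, 4, 4, 4, 3]


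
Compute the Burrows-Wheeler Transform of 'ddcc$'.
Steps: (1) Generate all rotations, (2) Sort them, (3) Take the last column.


Rotations (sorted):
  0: $ddcc -> last char: c
  1: c$ddc -> last char: c
  2: cc$dd -> last char: d
  3: dcc$d -> last char: d
  4: ddcc$ -> last char: $


BWT = ccdd$


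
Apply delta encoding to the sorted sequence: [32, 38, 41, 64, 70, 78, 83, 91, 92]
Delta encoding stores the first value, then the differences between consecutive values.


First value: 32
Deltas:
  38 - 32 = 6
  41 - 38 = 3
  64 - 41 = 23
  70 - 64 = 6
  78 - 70 = 8
  83 - 78 = 5
  91 - 83 = 8
  92 - 91 = 1


Delta encoded: [32, 6, 3, 23, 6, 8, 5, 8, 1]


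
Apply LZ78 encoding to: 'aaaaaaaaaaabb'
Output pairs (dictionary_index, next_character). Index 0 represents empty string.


LZ78 encoding steps:
Dictionary: {0: ''}
Step 1: w='' (idx 0), next='a' -> output (0, 'a'), add 'a' as idx 1
Step 2: w='a' (idx 1), next='a' -> output (1, 'a'), add 'aa' as idx 2
Step 3: w='aa' (idx 2), next='a' -> output (2, 'a'), add 'aaa' as idx 3
Step 4: w='aaa' (idx 3), next='a' -> output (3, 'a'), add 'aaaa' as idx 4
Step 5: w='a' (idx 1), next='b' -> output (1, 'b'), add 'ab' as idx 5
Step 6: w='' (idx 0), next='b' -> output (0, 'b'), add 'b' as idx 6


Encoded: [(0, 'a'), (1, 'a'), (2, 'a'), (3, 'a'), (1, 'b'), (0, 'b')]


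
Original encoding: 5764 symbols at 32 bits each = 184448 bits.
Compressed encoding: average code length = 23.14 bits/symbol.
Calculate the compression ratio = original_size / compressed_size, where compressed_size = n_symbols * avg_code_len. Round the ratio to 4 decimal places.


original_size = n_symbols * orig_bits = 5764 * 32 = 184448 bits
compressed_size = n_symbols * avg_code_len = 5764 * 23.14 = 133378.96 bits
ratio = original_size / compressed_size = 184448 / 133378.96 = 1.3829

Compression ratio = 1.3829


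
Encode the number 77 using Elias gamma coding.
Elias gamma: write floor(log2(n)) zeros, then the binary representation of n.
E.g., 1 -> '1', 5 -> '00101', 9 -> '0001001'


num_bits = floor(log2(77)) + 1 = 7
leading_zeros = num_bits - 1 = 6
binary(77) = 1001101

Elias gamma(77) = '000000' + '1001101' = 0000001001101 (13 bits)


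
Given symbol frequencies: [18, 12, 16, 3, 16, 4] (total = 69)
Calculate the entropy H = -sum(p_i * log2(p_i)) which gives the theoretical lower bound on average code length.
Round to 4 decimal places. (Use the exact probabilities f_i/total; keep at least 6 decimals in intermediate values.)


Per-symbol terms -p_i * log2(p_i) with p_i = f_i/69:
  p = 18/69 = 0.260870: log2(p) = -1.938599, -p*log2(p) = 0.505722
  p = 12/69 = 0.173913: log2(p) = -2.523562, -p*log2(p) = 0.438880
  p = 16/69 = 0.231884: log2(p) = -2.108524, -p*log2(p) = 0.488933
  p = 3/69 = 0.043478: log2(p) = -4.523562, -p*log2(p) = 0.196677
  p = 16/69 = 0.231884: log2(p) = -2.108524, -p*log2(p) = 0.488933
  p = 4/69 = 0.057971: log2(p) = -4.108524, -p*log2(p) = 0.238175
H = 0.505722 + 0.438880 + 0.488933 + 0.196677 + 0.488933 + 0.238175 = 2.357320

H = 2.3573 bits/symbol


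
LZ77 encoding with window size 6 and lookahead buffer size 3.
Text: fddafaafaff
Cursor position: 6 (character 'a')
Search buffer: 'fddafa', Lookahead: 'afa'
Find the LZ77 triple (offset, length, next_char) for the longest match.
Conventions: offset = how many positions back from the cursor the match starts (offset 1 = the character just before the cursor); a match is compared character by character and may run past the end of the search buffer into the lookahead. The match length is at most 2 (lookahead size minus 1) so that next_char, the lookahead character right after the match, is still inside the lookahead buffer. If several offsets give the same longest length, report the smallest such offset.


Try each offset into the search buffer:
  offset=1 (pos 5, char 'a'): match length 1
  offset=2 (pos 4, char 'f'): match length 0
  offset=3 (pos 3, char 'a'): match length 2
  offset=4 (pos 2, char 'd'): match length 0
  offset=5 (pos 1, char 'd'): match length 0
  offset=6 (pos 0, char 'f'): match length 0
Longest match has length 2 at offset 3.
next_char = character at position 6 + 2 = 8 -> 'a'

Best match: offset=3, length=2 (matching 'af' starting at position 3)
LZ77 triple: (3, 2, 'a')


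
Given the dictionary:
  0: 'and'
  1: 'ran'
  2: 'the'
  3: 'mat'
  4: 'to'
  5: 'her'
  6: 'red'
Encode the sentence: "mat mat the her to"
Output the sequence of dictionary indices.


Look up each word in the dictionary:
  'mat' -> 3
  'mat' -> 3
  'the' -> 2
  'her' -> 5
  'to' -> 4

Encoded: [3, 3, 2, 5, 4]


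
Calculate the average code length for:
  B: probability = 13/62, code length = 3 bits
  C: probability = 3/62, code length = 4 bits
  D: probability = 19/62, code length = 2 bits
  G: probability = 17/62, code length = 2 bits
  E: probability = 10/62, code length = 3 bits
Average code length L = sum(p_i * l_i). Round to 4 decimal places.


Weighted contributions p_i * l_i:
  B: (13/62) * 3 = 39/62
  C: (3/62) * 4 = 12/62
  D: (19/62) * 2 = 38/62
  G: (17/62) * 2 = 34/62
  E: (10/62) * 3 = 30/62
Sum = (39 + 12 + 38 + 34 + 30)/62 = 153/62

L = 153/62 = 2.4677 bits/symbol


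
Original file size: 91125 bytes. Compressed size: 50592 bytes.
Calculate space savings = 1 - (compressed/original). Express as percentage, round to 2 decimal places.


ratio = compressed/original = 50592/91125 = 0.555193
savings = 1 - ratio = 1 - 0.555193 = 0.444807
as a percentage: 0.444807 * 100 = 44.48%

Space savings = 1 - 50592/91125 = 44.48%


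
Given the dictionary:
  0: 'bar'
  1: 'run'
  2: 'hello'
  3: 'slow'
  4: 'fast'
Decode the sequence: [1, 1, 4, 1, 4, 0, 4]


Look up each index in the dictionary:
  1 -> 'run'
  1 -> 'run'
  4 -> 'fast'
  1 -> 'run'
  4 -> 'fast'
  0 -> 'bar'
  4 -> 'fast'

Decoded: "run run fast run fast bar fast"


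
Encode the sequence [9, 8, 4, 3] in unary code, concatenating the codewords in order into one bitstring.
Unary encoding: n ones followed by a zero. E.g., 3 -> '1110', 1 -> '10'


Encode each number as n ones followed by a terminating 0:
  9 -> 1111111110 (10 bits)
  8 -> 111111110 (9 bits)
  4 -> 11110 (5 bits)
  3 -> 1110 (4 bits)
Total length = 10 + 9 + 5 + 4 = 28 bits.

Unary([9, 8, 4, 3]) = 1111111110111111110111101110 (28 bits)


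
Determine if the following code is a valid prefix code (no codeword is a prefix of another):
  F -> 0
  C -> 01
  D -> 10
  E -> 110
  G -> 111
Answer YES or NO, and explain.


Checking each pair (does one codeword prefix another?):
  F='0' vs C='01': prefix -- VIOLATION

NO -- this is NOT a valid prefix code. F (0) is a prefix of C (01).


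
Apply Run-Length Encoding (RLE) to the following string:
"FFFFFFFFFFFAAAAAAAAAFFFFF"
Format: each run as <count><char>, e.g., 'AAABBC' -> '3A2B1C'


Scanning runs left to right:
  i=0: run of 'F' x 11 -> '11F'
  i=11: run of 'A' x 9 -> '9A'
  i=20: run of 'F' x 5 -> '5F'

RLE = 11F9A5F


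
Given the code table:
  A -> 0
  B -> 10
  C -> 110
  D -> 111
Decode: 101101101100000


Decoding:
10 -> B
110 -> C
110 -> C
110 -> C
0 -> A
0 -> A
0 -> A
0 -> A


Result: BCCCAAAA


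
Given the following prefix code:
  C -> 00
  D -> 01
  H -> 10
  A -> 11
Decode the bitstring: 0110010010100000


Decoding step by step:
Bits 01 -> D
Bits 10 -> H
Bits 01 -> D
Bits 00 -> C
Bits 10 -> H
Bits 10 -> H
Bits 00 -> C
Bits 00 -> C


Decoded message: DHDCHHCC


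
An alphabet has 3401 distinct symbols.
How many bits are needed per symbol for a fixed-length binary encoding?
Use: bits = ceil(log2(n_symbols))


log2(3401) = 11.7317
Bracket: 2^11 = 2048 < 3401 <= 2^12 = 4096
So ceil(log2(3401)) = 12

bits = ceil(log2(3401)) = ceil(11.7317) = 12 bits


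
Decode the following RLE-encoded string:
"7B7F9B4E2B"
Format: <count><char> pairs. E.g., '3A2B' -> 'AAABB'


Expanding each <count><char> pair:
  7B -> 'BBBBBBB'
  7F -> 'FFFFFFF'
  9B -> 'BBBBBBBBB'
  4E -> 'EEEE'
  2B -> 'BB'

Decoded = BBBBBBBFFFFFFFBBBBBBBBBEEEEBB


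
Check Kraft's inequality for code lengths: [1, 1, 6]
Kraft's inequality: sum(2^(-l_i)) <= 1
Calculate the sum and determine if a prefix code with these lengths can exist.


Sum = 2^(-1) + 2^(-1) + 2^(-6)
    = 0.5 + 0.5 + 0.015625
    = 65/64 = 1.015625
Since 1.015625 > 1, Kraft's inequality is NOT satisfied.
A prefix code with these lengths CANNOT exist.

Kraft sum = 1.015625. Not satisfied.


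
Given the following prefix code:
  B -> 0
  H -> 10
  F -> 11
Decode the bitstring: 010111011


Decoding step by step:
Bits 0 -> B
Bits 10 -> H
Bits 11 -> F
Bits 10 -> H
Bits 11 -> F


Decoded message: BHFHF


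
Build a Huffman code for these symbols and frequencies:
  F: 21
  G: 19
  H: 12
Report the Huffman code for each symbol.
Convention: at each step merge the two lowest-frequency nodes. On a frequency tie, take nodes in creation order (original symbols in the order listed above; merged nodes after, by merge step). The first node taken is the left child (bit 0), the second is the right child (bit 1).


Huffman tree construction:
Step 1: Merge H(12) + G(19) = 31
Step 2: Merge F(21) + (H+G)(31) = 52
Read each symbol's code off the tree from the root (left child = 0, right child = 1).

Codes:
  F: 0 (length 1)
  G: 11 (length 2)
  H: 10 (length 2)
Average code length: 83/52 = 1.5962 bits/symbol


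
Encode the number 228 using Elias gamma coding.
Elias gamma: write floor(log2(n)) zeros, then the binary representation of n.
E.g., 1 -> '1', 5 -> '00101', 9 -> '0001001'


num_bits = floor(log2(228)) + 1 = 8
leading_zeros = num_bits - 1 = 7
binary(228) = 11100100

Elias gamma(228) = '0000000' + '11100100' = 000000011100100 (15 bits)


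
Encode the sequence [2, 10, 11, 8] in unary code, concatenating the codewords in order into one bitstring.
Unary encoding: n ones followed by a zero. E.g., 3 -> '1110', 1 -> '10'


Encode each number as n ones followed by a terminating 0:
  2 -> 110 (3 bits)
  10 -> 11111111110 (11 bits)
  11 -> 111111111110 (12 bits)
  8 -> 111111110 (9 bits)
Total length = 3 + 11 + 12 + 9 = 35 bits.

Unary([2, 10, 11, 8]) = 11011111111110111111111110111111110 (35 bits)


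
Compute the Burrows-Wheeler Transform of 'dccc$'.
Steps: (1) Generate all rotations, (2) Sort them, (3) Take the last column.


Rotations (sorted):
  0: $dccc -> last char: c
  1: c$dcc -> last char: c
  2: cc$dc -> last char: c
  3: ccc$d -> last char: d
  4: dccc$ -> last char: $


BWT = cccd$


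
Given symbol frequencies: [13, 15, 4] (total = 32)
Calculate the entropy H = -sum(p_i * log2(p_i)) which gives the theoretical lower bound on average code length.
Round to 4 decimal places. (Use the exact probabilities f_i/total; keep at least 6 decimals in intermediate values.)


Per-symbol terms -p_i * log2(p_i) with p_i = f_i/32:
  p = 13/32 = 0.406250: log2(p) = -1.299560, -p*log2(p) = 0.527946
  p = 15/32 = 0.468750: log2(p) = -1.093109, -p*log2(p) = 0.512395
  p = 4/32 = 0.125000: log2(p) = -3.000000, -p*log2(p) = 0.375000
H = 0.527946 + 0.512395 + 0.375000 = 1.415341

H = 1.4153 bits/symbol


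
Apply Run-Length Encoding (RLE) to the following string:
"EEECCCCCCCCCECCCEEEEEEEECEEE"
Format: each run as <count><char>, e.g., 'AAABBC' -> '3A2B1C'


Scanning runs left to right:
  i=0: run of 'E' x 3 -> '3E'
  i=3: run of 'C' x 9 -> '9C'
  i=12: run of 'E' x 1 -> '1E'
  i=13: run of 'C' x 3 -> '3C'
  i=16: run of 'E' x 8 -> '8E'
  i=24: run of 'C' x 1 -> '1C'
  i=25: run of 'E' x 3 -> '3E'

RLE = 3E9C1E3C8E1C3E


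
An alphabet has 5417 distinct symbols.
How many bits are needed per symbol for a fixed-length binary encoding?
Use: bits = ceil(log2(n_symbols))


log2(5417) = 12.4033
Bracket: 2^12 = 4096 < 5417 <= 2^13 = 8192
So ceil(log2(5417)) = 13

bits = ceil(log2(5417)) = ceil(12.4033) = 13 bits


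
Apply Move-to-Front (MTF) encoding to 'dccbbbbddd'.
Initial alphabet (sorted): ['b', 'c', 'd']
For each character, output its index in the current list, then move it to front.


MTF encoding:
'd': index 2 in ['b', 'c', 'd'] -> ['d', 'b', 'c']
'c': index 2 in ['d', 'b', 'c'] -> ['c', 'd', 'b']
'c': index 0 in ['c', 'd', 'b'] -> ['c', 'd', 'b']
'b': index 2 in ['c', 'd', 'b'] -> ['b', 'c', 'd']
'b': index 0 in ['b', 'c', 'd'] -> ['b', 'c', 'd']
'b': index 0 in ['b', 'c', 'd'] -> ['b', 'c', 'd']
'b': index 0 in ['b', 'c', 'd'] -> ['b', 'c', 'd']
'd': index 2 in ['b', 'c', 'd'] -> ['d', 'b', 'c']
'd': index 0 in ['d', 'b', 'c'] -> ['d', 'b', 'c']
'd': index 0 in ['d', 'b', 'c'] -> ['d', 'b', 'c']


Output: [2, 2, 0, 2, 0, 0, 0, 2, 0, 0]


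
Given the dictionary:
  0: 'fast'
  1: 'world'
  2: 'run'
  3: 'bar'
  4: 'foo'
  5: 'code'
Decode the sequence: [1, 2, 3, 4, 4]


Look up each index in the dictionary:
  1 -> 'world'
  2 -> 'run'
  3 -> 'bar'
  4 -> 'foo'
  4 -> 'foo'

Decoded: "world run bar foo foo"


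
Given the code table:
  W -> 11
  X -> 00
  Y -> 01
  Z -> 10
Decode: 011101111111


Decoding:
01 -> Y
11 -> W
01 -> Y
11 -> W
11 -> W
11 -> W


Result: YWYWWW


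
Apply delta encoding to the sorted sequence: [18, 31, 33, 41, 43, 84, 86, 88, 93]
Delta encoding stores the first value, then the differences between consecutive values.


First value: 18
Deltas:
  31 - 18 = 13
  33 - 31 = 2
  41 - 33 = 8
  43 - 41 = 2
  84 - 43 = 41
  86 - 84 = 2
  88 - 86 = 2
  93 - 88 = 5


Delta encoded: [18, 13, 2, 8, 2, 41, 2, 2, 5]


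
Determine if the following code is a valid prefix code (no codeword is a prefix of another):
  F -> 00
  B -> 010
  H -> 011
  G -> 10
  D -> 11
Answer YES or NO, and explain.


Checking each pair (does one codeword prefix another?):
  F='00' vs B='010': no prefix
  F='00' vs H='011': no prefix
  F='00' vs G='10': no prefix
  F='00' vs D='11': no prefix
  B='010' vs F='00': no prefix
  B='010' vs H='011': no prefix
  B='010' vs G='10': no prefix
  B='010' vs D='11': no prefix
  H='011' vs F='00': no prefix
  H='011' vs B='010': no prefix
  H='011' vs G='10': no prefix
  H='011' vs D='11': no prefix
  G='10' vs F='00': no prefix
  G='10' vs B='010': no prefix
  G='10' vs H='011': no prefix
  G='10' vs D='11': no prefix
  D='11' vs F='00': no prefix
  D='11' vs B='010': no prefix
  D='11' vs H='011': no prefix
  D='11' vs G='10': no prefix
No violation found over all pairs.

YES -- this is a valid prefix code. No codeword is a prefix of any other codeword.


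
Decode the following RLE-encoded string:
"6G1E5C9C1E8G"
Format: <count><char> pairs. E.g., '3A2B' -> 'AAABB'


Expanding each <count><char> pair:
  6G -> 'GGGGGG'
  1E -> 'E'
  5C -> 'CCCCC'
  9C -> 'CCCCCCCCC'
  1E -> 'E'
  8G -> 'GGGGGGGG'

Decoded = GGGGGGECCCCCCCCCCCCCCEGGGGGGGG


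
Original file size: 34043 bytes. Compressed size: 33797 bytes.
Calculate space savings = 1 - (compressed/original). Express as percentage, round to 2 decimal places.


ratio = compressed/original = 33797/34043 = 0.992774
savings = 1 - ratio = 1 - 0.992774 = 0.007226
as a percentage: 0.007226 * 100 = 0.72%

Space savings = 1 - 33797/34043 = 0.72%


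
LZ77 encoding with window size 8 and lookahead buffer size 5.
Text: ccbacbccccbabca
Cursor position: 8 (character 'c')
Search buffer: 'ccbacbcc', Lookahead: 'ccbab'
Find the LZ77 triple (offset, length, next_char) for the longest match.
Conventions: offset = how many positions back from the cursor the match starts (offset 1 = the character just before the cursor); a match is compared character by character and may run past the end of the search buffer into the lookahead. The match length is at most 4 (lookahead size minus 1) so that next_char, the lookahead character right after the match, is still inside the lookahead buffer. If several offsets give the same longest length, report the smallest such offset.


Try each offset into the search buffer:
  offset=1 (pos 7, char 'c'): match length 2
  offset=2 (pos 6, char 'c'): match length 2
  offset=3 (pos 5, char 'b'): match length 0
  offset=4 (pos 4, char 'c'): match length 1
  offset=5 (pos 3, char 'a'): match length 0
  offset=6 (pos 2, char 'b'): match length 0
  offset=7 (pos 1, char 'c'): match length 1
  offset=8 (pos 0, char 'c'): match length 4
Longest match has length 4 at offset 8.
next_char = character at position 8 + 4 = 12 -> 'b'

Best match: offset=8, length=4 (matching 'ccba' starting at position 0)
LZ77 triple: (8, 4, 'b')


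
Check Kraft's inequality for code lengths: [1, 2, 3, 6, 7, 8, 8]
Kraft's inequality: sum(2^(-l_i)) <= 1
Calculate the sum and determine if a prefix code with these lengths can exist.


Sum = 2^(-1) + 2^(-2) + 2^(-3) + 2^(-6) + 2^(-7) + 2^(-8) + 2^(-8)
    = 0.5 + 0.25 + 0.125 + 0.015625 + 0.0078125 + 0.00390625 + 0.00390625
    = 232/256 = 0.90625
Since 0.90625 <= 1, Kraft's inequality IS satisfied.
A prefix code with these lengths CAN exist.

Kraft sum = 0.90625. Satisfied.


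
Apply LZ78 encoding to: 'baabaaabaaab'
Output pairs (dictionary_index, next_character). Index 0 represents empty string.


LZ78 encoding steps:
Dictionary: {0: ''}
Step 1: w='' (idx 0), next='b' -> output (0, 'b'), add 'b' as idx 1
Step 2: w='' (idx 0), next='a' -> output (0, 'a'), add 'a' as idx 2
Step 3: w='a' (idx 2), next='b' -> output (2, 'b'), add 'ab' as idx 3
Step 4: w='a' (idx 2), next='a' -> output (2, 'a'), add 'aa' as idx 4
Step 5: w='ab' (idx 3), next='a' -> output (3, 'a'), add 'aba' as idx 5
Step 6: w='aa' (idx 4), next='b' -> output (4, 'b'), add 'aab' as idx 6


Encoded: [(0, 'b'), (0, 'a'), (2, 'b'), (2, 'a'), (3, 'a'), (4, 'b')]


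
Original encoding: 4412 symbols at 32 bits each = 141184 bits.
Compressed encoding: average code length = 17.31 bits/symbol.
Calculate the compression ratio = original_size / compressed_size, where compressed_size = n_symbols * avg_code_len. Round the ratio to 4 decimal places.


original_size = n_symbols * orig_bits = 4412 * 32 = 141184 bits
compressed_size = n_symbols * avg_code_len = 4412 * 17.31 = 76371.72 bits
ratio = original_size / compressed_size = 141184 / 76371.72 = 1.8486

Compression ratio = 1.8486


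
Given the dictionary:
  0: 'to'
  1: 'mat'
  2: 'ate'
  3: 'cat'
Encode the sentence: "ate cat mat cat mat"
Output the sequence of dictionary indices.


Look up each word in the dictionary:
  'ate' -> 2
  'cat' -> 3
  'mat' -> 1
  'cat' -> 3
  'mat' -> 1

Encoded: [2, 3, 1, 3, 1]


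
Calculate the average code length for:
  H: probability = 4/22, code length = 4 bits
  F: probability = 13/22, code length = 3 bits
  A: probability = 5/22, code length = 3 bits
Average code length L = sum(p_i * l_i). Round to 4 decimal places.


Weighted contributions p_i * l_i:
  H: (4/22) * 4 = 16/22
  F: (13/22) * 3 = 39/22
  A: (5/22) * 3 = 15/22
Sum = (16 + 39 + 15)/22 = 70/22

L = 70/22 = 3.1818 bits/symbol


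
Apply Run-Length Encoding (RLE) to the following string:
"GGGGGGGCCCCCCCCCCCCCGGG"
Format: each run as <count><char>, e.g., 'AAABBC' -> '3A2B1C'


Scanning runs left to right:
  i=0: run of 'G' x 7 -> '7G'
  i=7: run of 'C' x 13 -> '13C'
  i=20: run of 'G' x 3 -> '3G'

RLE = 7G13C3G


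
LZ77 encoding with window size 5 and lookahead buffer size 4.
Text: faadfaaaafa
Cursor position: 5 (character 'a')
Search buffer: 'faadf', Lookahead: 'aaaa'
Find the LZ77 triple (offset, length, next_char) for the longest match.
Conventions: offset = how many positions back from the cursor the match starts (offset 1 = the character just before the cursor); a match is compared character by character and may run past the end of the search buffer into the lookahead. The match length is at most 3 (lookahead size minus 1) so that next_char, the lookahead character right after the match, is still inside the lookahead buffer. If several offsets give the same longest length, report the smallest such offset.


Try each offset into the search buffer:
  offset=1 (pos 4, char 'f'): match length 0
  offset=2 (pos 3, char 'd'): match length 0
  offset=3 (pos 2, char 'a'): match length 1
  offset=4 (pos 1, char 'a'): match length 2
  offset=5 (pos 0, char 'f'): match length 0
Longest match has length 2 at offset 4.
next_char = character at position 5 + 2 = 7 -> 'a'

Best match: offset=4, length=2 (matching 'aa' starting at position 1)
LZ77 triple: (4, 2, 'a')


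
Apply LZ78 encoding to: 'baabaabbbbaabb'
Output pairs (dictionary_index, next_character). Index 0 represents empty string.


LZ78 encoding steps:
Dictionary: {0: ''}
Step 1: w='' (idx 0), next='b' -> output (0, 'b'), add 'b' as idx 1
Step 2: w='' (idx 0), next='a' -> output (0, 'a'), add 'a' as idx 2
Step 3: w='a' (idx 2), next='b' -> output (2, 'b'), add 'ab' as idx 3
Step 4: w='a' (idx 2), next='a' -> output (2, 'a'), add 'aa' as idx 4
Step 5: w='b' (idx 1), next='b' -> output (1, 'b'), add 'bb' as idx 5
Step 6: w='bb' (idx 5), next='a' -> output (5, 'a'), add 'bba' as idx 6
Step 7: w='ab' (idx 3), next='b' -> output (3, 'b'), add 'abb' as idx 7


Encoded: [(0, 'b'), (0, 'a'), (2, 'b'), (2, 'a'), (1, 'b'), (5, 'a'), (3, 'b')]


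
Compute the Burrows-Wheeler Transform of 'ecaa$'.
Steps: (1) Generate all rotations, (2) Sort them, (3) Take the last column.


Rotations (sorted):
  0: $ecaa -> last char: a
  1: a$eca -> last char: a
  2: aa$ec -> last char: c
  3: caa$e -> last char: e
  4: ecaa$ -> last char: $


BWT = aace$


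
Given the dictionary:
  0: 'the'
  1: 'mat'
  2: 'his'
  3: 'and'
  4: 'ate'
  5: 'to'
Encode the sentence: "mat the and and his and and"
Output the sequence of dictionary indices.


Look up each word in the dictionary:
  'mat' -> 1
  'the' -> 0
  'and' -> 3
  'and' -> 3
  'his' -> 2
  'and' -> 3
  'and' -> 3

Encoded: [1, 0, 3, 3, 2, 3, 3]


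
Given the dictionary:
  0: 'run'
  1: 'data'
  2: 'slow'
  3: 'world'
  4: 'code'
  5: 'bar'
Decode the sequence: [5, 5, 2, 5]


Look up each index in the dictionary:
  5 -> 'bar'
  5 -> 'bar'
  2 -> 'slow'
  5 -> 'bar'

Decoded: "bar bar slow bar"


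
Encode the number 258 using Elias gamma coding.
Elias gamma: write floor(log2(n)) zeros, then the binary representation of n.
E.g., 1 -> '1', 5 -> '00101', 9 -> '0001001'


num_bits = floor(log2(258)) + 1 = 9
leading_zeros = num_bits - 1 = 8
binary(258) = 100000010

Elias gamma(258) = '00000000' + '100000010' = 00000000100000010 (17 bits)


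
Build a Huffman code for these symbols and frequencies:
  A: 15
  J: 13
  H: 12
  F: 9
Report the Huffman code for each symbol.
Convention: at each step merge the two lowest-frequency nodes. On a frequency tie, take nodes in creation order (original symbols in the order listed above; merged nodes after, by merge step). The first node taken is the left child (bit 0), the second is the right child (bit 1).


Huffman tree construction:
Step 1: Merge F(9) + H(12) = 21
Step 2: Merge J(13) + A(15) = 28
Step 3: Merge (F+H)(21) + (J+A)(28) = 49
Read each symbol's code off the tree from the root (left child = 0, right child = 1).

Codes:
  A: 11 (length 2)
  J: 10 (length 2)
  H: 01 (length 2)
  F: 00 (length 2)
Average code length: 98/49 = 2.0000 bits/symbol


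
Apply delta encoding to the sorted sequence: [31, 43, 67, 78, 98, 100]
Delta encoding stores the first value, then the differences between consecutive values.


First value: 31
Deltas:
  43 - 31 = 12
  67 - 43 = 24
  78 - 67 = 11
  98 - 78 = 20
  100 - 98 = 2


Delta encoded: [31, 12, 24, 11, 20, 2]


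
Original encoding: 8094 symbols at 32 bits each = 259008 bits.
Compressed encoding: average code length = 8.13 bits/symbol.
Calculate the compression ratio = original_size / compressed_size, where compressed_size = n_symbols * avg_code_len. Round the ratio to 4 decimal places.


original_size = n_symbols * orig_bits = 8094 * 32 = 259008 bits
compressed_size = n_symbols * avg_code_len = 8094 * 8.13 = 65804.22 bits
ratio = original_size / compressed_size = 259008 / 65804.22 = 3.936

Compression ratio = 3.936


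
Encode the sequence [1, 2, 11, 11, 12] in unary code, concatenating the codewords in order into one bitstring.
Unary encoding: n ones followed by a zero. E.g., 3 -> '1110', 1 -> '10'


Encode each number as n ones followed by a terminating 0:
  1 -> 10 (2 bits)
  2 -> 110 (3 bits)
  11 -> 111111111110 (12 bits)
  11 -> 111111111110 (12 bits)
  12 -> 1111111111110 (13 bits)
Total length = 2 + 3 + 12 + 12 + 13 = 42 bits.

Unary([1, 2, 11, 11, 12]) = 101101111111111101111111111101111111111110 (42 bits)


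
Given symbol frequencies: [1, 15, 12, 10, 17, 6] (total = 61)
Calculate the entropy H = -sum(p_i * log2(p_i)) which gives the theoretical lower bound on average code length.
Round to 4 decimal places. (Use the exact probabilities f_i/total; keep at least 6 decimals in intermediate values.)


Per-symbol terms -p_i * log2(p_i) with p_i = f_i/61:
  p = 1/61 = 0.016393: log2(p) = -5.930737, -p*log2(p) = 0.097225
  p = 15/61 = 0.245902: log2(p) = -2.023847, -p*log2(p) = 0.497667
  p = 12/61 = 0.196721: log2(p) = -2.345775, -p*log2(p) = 0.461464
  p = 10/61 = 0.163934: log2(p) = -2.608809, -p*log2(p) = 0.427674
  p = 17/61 = 0.278689: log2(p) = -1.843274, -p*log2(p) = 0.513699
  p = 6/61 = 0.098361: log2(p) = -3.345775, -p*log2(p) = 0.329093
H = 0.097225 + 0.497667 + 0.461464 + 0.427674 + 0.513699 + 0.329093 = 2.326822

H = 2.3268 bits/symbol


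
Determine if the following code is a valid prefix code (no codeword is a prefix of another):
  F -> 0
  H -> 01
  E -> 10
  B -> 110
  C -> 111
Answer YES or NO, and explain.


Checking each pair (does one codeword prefix another?):
  F='0' vs H='01': prefix -- VIOLATION

NO -- this is NOT a valid prefix code. F (0) is a prefix of H (01).


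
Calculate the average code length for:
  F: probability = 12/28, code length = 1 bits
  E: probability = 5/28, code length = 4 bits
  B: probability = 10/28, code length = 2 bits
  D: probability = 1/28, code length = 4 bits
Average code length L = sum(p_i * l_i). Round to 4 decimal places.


Weighted contributions p_i * l_i:
  F: (12/28) * 1 = 12/28
  E: (5/28) * 4 = 20/28
  B: (10/28) * 2 = 20/28
  D: (1/28) * 4 = 4/28
Sum = (12 + 20 + 20 + 4)/28 = 56/28

L = 56/28 = 2.0000 bits/symbol


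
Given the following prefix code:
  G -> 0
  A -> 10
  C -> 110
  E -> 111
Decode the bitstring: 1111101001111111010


Decoding step by step:
Bits 111 -> E
Bits 110 -> C
Bits 10 -> A
Bits 0 -> G
Bits 111 -> E
Bits 111 -> E
Bits 10 -> A
Bits 10 -> A


Decoded message: ECAGEEAA


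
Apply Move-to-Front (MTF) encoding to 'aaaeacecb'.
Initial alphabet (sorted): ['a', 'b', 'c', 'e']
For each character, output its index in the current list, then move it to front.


MTF encoding:
'a': index 0 in ['a', 'b', 'c', 'e'] -> ['a', 'b', 'c', 'e']
'a': index 0 in ['a', 'b', 'c', 'e'] -> ['a', 'b', 'c', 'e']
'a': index 0 in ['a', 'b', 'c', 'e'] -> ['a', 'b', 'c', 'e']
'e': index 3 in ['a', 'b', 'c', 'e'] -> ['e', 'a', 'b', 'c']
'a': index 1 in ['e', 'a', 'b', 'c'] -> ['a', 'e', 'b', 'c']
'c': index 3 in ['a', 'e', 'b', 'c'] -> ['c', 'a', 'e', 'b']
'e': index 2 in ['c', 'a', 'e', 'b'] -> ['e', 'c', 'a', 'b']
'c': index 1 in ['e', 'c', 'a', 'b'] -> ['c', 'e', 'a', 'b']
'b': index 3 in ['c', 'e', 'a', 'b'] -> ['b', 'c', 'e', 'a']


Output: [0, 0, 0, 3, 1, 3, 2, 1, 3]


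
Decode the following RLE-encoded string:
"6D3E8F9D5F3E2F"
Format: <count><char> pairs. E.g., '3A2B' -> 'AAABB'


Expanding each <count><char> pair:
  6D -> 'DDDDDD'
  3E -> 'EEE'
  8F -> 'FFFFFFFF'
  9D -> 'DDDDDDDDD'
  5F -> 'FFFFF'
  3E -> 'EEE'
  2F -> 'FF'

Decoded = DDDDDDEEEFFFFFFFFDDDDDDDDDFFFFFEEEFF


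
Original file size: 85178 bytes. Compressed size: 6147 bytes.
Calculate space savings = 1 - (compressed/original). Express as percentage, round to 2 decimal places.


ratio = compressed/original = 6147/85178 = 0.072167
savings = 1 - ratio = 1 - 0.072167 = 0.927833
as a percentage: 0.927833 * 100 = 92.78%

Space savings = 1 - 6147/85178 = 92.78%


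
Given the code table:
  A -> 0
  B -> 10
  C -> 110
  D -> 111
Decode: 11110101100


Decoding:
111 -> D
10 -> B
10 -> B
110 -> C
0 -> A


Result: DBBCA


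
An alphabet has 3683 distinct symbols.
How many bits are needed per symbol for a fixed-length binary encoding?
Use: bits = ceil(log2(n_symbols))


log2(3683) = 11.8467
Bracket: 2^11 = 2048 < 3683 <= 2^12 = 4096
So ceil(log2(3683)) = 12

bits = ceil(log2(3683)) = ceil(11.8467) = 12 bits


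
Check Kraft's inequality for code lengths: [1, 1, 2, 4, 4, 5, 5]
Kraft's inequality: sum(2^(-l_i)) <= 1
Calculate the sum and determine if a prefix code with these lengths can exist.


Sum = 2^(-1) + 2^(-1) + 2^(-2) + 2^(-4) + 2^(-4) + 2^(-5) + 2^(-5)
    = 0.5 + 0.5 + 0.25 + 0.0625 + 0.0625 + 0.03125 + 0.03125
    = 46/32 = 1.4375
Since 1.4375 > 1, Kraft's inequality is NOT satisfied.
A prefix code with these lengths CANNOT exist.

Kraft sum = 1.4375. Not satisfied.


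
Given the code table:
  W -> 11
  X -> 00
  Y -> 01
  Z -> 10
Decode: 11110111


Decoding:
11 -> W
11 -> W
01 -> Y
11 -> W


Result: WWYW


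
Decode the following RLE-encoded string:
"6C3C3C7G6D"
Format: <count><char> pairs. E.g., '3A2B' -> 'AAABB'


Expanding each <count><char> pair:
  6C -> 'CCCCCC'
  3C -> 'CCC'
  3C -> 'CCC'
  7G -> 'GGGGGGG'
  6D -> 'DDDDDD'

Decoded = CCCCCCCCCCCCGGGGGGGDDDDDD


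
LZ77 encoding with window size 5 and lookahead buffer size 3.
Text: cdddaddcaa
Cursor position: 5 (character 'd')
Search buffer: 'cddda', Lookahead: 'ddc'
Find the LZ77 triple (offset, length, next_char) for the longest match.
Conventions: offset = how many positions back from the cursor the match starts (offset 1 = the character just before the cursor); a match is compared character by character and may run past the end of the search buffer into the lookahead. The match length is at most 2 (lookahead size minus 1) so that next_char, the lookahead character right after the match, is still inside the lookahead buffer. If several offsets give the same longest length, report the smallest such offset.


Try each offset into the search buffer:
  offset=1 (pos 4, char 'a'): match length 0
  offset=2 (pos 3, char 'd'): match length 1
  offset=3 (pos 2, char 'd'): match length 2
  offset=4 (pos 1, char 'd'): match length 2
  offset=5 (pos 0, char 'c'): match length 0
Longest match has length 2, found at offsets 3, 4; take the smallest, offset 3.
next_char = character at position 5 + 2 = 7 -> 'c'

Best match: offset=3, length=2 (matching 'dd' starting at position 2)
LZ77 triple: (3, 2, 'c')


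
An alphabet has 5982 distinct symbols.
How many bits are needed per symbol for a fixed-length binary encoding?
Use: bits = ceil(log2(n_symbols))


log2(5982) = 12.5464
Bracket: 2^12 = 4096 < 5982 <= 2^13 = 8192
So ceil(log2(5982)) = 13

bits = ceil(log2(5982)) = ceil(12.5464) = 13 bits


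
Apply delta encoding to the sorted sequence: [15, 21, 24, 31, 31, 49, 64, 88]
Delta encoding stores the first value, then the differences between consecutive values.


First value: 15
Deltas:
  21 - 15 = 6
  24 - 21 = 3
  31 - 24 = 7
  31 - 31 = 0
  49 - 31 = 18
  64 - 49 = 15
  88 - 64 = 24


Delta encoded: [15, 6, 3, 7, 0, 18, 15, 24]


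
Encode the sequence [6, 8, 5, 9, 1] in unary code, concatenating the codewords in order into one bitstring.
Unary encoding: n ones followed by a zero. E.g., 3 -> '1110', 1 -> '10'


Encode each number as n ones followed by a terminating 0:
  6 -> 1111110 (7 bits)
  8 -> 111111110 (9 bits)
  5 -> 111110 (6 bits)
  9 -> 1111111110 (10 bits)
  1 -> 10 (2 bits)
Total length = 7 + 9 + 6 + 10 + 2 = 34 bits.

Unary([6, 8, 5, 9, 1]) = 1111110111111110111110111111111010 (34 bits)


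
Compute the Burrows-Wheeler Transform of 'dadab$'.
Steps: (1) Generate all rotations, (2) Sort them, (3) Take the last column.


Rotations (sorted):
  0: $dadab -> last char: b
  1: ab$dad -> last char: d
  2: adab$d -> last char: d
  3: b$dada -> last char: a
  4: dab$da -> last char: a
  5: dadab$ -> last char: $


BWT = bddaa$


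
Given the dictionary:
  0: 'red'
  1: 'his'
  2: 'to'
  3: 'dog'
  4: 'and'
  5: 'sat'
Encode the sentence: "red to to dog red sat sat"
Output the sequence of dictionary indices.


Look up each word in the dictionary:
  'red' -> 0
  'to' -> 2
  'to' -> 2
  'dog' -> 3
  'red' -> 0
  'sat' -> 5
  'sat' -> 5

Encoded: [0, 2, 2, 3, 0, 5, 5]


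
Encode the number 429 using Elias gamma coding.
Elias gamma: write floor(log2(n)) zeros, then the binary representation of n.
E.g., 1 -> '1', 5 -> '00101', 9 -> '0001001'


num_bits = floor(log2(429)) + 1 = 9
leading_zeros = num_bits - 1 = 8
binary(429) = 110101101

Elias gamma(429) = '00000000' + '110101101' = 00000000110101101 (17 bits)


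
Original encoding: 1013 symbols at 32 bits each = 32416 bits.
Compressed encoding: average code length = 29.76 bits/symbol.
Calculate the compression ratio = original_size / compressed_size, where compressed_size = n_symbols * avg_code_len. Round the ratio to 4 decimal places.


original_size = n_symbols * orig_bits = 1013 * 32 = 32416 bits
compressed_size = n_symbols * avg_code_len = 1013 * 29.76 = 30146.88 bits
ratio = original_size / compressed_size = 32416 / 30146.88 = 1.0753

Compression ratio = 1.0753


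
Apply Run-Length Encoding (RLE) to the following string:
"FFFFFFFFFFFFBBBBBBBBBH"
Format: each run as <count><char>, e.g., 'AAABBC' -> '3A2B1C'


Scanning runs left to right:
  i=0: run of 'F' x 12 -> '12F'
  i=12: run of 'B' x 9 -> '9B'
  i=21: run of 'H' x 1 -> '1H'

RLE = 12F9B1H


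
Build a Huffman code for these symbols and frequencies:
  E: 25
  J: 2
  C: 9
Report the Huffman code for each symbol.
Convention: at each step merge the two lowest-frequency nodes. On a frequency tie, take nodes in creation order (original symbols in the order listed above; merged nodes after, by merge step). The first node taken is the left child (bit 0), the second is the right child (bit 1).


Huffman tree construction:
Step 1: Merge J(2) + C(9) = 11
Step 2: Merge (J+C)(11) + E(25) = 36
Read each symbol's code off the tree from the root (left child = 0, right child = 1).

Codes:
  E: 1 (length 1)
  J: 00 (length 2)
  C: 01 (length 2)
Average code length: 47/36 = 1.3056 bits/symbol


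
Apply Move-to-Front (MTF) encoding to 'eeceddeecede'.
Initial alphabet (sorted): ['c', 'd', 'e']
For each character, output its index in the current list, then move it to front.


MTF encoding:
'e': index 2 in ['c', 'd', 'e'] -> ['e', 'c', 'd']
'e': index 0 in ['e', 'c', 'd'] -> ['e', 'c', 'd']
'c': index 1 in ['e', 'c', 'd'] -> ['c', 'e', 'd']
'e': index 1 in ['c', 'e', 'd'] -> ['e', 'c', 'd']
'd': index 2 in ['e', 'c', 'd'] -> ['d', 'e', 'c']
'd': index 0 in ['d', 'e', 'c'] -> ['d', 'e', 'c']
'e': index 1 in ['d', 'e', 'c'] -> ['e', 'd', 'c']
'e': index 0 in ['e', 'd', 'c'] -> ['e', 'd', 'c']
'c': index 2 in ['e', 'd', 'c'] -> ['c', 'e', 'd']
'e': index 1 in ['c', 'e', 'd'] -> ['e', 'c', 'd']
'd': index 2 in ['e', 'c', 'd'] -> ['d', 'e', 'c']
'e': index 1 in ['d', 'e', 'c'] -> ['e', 'd', 'c']


Output: [2, 0, 1, 1, 2, 0, 1, 0, 2, 1, 2, 1]


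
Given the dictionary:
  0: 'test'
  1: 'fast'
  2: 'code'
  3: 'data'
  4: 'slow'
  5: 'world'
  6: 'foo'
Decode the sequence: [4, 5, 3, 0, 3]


Look up each index in the dictionary:
  4 -> 'slow'
  5 -> 'world'
  3 -> 'data'
  0 -> 'test'
  3 -> 'data'

Decoded: "slow world data test data"


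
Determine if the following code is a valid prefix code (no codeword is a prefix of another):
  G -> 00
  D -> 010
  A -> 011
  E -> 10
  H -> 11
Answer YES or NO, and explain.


Checking each pair (does one codeword prefix another?):
  G='00' vs D='010': no prefix
  G='00' vs A='011': no prefix
  G='00' vs E='10': no prefix
  G='00' vs H='11': no prefix
  D='010' vs G='00': no prefix
  D='010' vs A='011': no prefix
  D='010' vs E='10': no prefix
  D='010' vs H='11': no prefix
  A='011' vs G='00': no prefix
  A='011' vs D='010': no prefix
  A='011' vs E='10': no prefix
  A='011' vs H='11': no prefix
  E='10' vs G='00': no prefix
  E='10' vs D='010': no prefix
  E='10' vs A='011': no prefix
  E='10' vs H='11': no prefix
  H='11' vs G='00': no prefix
  H='11' vs D='010': no prefix
  H='11' vs A='011': no prefix
  H='11' vs E='10': no prefix
No violation found over all pairs.

YES -- this is a valid prefix code. No codeword is a prefix of any other codeword.


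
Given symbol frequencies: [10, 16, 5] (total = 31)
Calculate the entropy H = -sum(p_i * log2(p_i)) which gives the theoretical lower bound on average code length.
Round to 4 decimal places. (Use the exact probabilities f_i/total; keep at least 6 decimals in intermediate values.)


Per-symbol terms -p_i * log2(p_i) with p_i = f_i/31:
  p = 10/31 = 0.322581: log2(p) = -1.632268, -p*log2(p) = 0.526538
  p = 16/31 = 0.516129: log2(p) = -0.954196, -p*log2(p) = 0.492488
  p = 5/31 = 0.161290: log2(p) = -2.632268, -p*log2(p) = 0.424559
H = 0.526538 + 0.492488 + 0.424559 = 1.443585

H = 1.4436 bits/symbol


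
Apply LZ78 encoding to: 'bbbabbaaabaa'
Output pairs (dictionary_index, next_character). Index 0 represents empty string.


LZ78 encoding steps:
Dictionary: {0: ''}
Step 1: w='' (idx 0), next='b' -> output (0, 'b'), add 'b' as idx 1
Step 2: w='b' (idx 1), next='b' -> output (1, 'b'), add 'bb' as idx 2
Step 3: w='' (idx 0), next='a' -> output (0, 'a'), add 'a' as idx 3
Step 4: w='bb' (idx 2), next='a' -> output (2, 'a'), add 'bba' as idx 4
Step 5: w='a' (idx 3), next='a' -> output (3, 'a'), add 'aa' as idx 5
Step 6: w='b' (idx 1), next='a' -> output (1, 'a'), add 'ba' as idx 6
Step 7: w='a' (idx 3), end of input -> output (3, '')


Encoded: [(0, 'b'), (1, 'b'), (0, 'a'), (2, 'a'), (3, 'a'), (1, 'a'), (3, '')]


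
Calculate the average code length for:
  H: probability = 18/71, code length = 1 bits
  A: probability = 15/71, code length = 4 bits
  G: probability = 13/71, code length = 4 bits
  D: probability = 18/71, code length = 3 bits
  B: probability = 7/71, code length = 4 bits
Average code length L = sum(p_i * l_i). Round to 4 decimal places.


Weighted contributions p_i * l_i:
  H: (18/71) * 1 = 18/71
  A: (15/71) * 4 = 60/71
  G: (13/71) * 4 = 52/71
  D: (18/71) * 3 = 54/71
  B: (7/71) * 4 = 28/71
Sum = (18 + 60 + 52 + 54 + 28)/71 = 212/71

L = 212/71 = 2.9859 bits/symbol


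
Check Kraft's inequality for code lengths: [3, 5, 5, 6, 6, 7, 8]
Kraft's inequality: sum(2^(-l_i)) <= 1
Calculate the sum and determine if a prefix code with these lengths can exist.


Sum = 2^(-3) + 2^(-5) + 2^(-5) + 2^(-6) + 2^(-6) + 2^(-7) + 2^(-8)
    = 0.125 + 0.03125 + 0.03125 + 0.015625 + 0.015625 + 0.0078125 + 0.00390625
    = 59/256 = 0.23046875
Since 0.23046875 <= 1, Kraft's inequality IS satisfied.
A prefix code with these lengths CAN exist.

Kraft sum = 0.23046875. Satisfied.
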